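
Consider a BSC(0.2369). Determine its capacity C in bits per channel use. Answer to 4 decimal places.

Binary symmetric channel: C = 1 − h₂(ε) where h₂ is the binary entropy function.
h₂(0.2369) = −0.2369·log₂0.2369 − 0.7631·log₂0.7631 = 0.7898.
C = 1 − 0.7898 = 0.2102 bits per channel use.

0.2102 bits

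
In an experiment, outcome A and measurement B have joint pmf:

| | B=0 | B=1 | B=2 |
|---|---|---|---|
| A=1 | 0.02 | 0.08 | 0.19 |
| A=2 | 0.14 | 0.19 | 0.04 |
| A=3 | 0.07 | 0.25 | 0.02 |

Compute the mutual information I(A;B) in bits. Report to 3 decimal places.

Marginals: p(A) = (0.2900, 0.3700, 0.3400), p(B) = (0.2300, 0.5200, 0.2500).
I(A;B) = Σ p(x,y)·log₂[p(x,y)/(p(x)p(y))].
  (1,0): 0.02·log₂(0.2999) = -0.0348
  (1,1): 0.08·log₂(0.5305) = -0.0732
  (1,2): 0.19·log₂(2.6207) = 0.2641
  (2,0): 0.14·log₂(1.6451) = 0.1005
  (2,1): 0.19·log₂(0.9875) = -0.0034
  (2,2): 0.04·log₂(0.4324) = -0.0484
  (3,0): 0.07·log₂(0.8951) = -0.0112
  (3,1): 0.25·log₂(1.4140) = 0.1250
  (3,2): 0.02·log₂(0.2353) = -0.0417
Sum = 0.277 bits.

0.277 bits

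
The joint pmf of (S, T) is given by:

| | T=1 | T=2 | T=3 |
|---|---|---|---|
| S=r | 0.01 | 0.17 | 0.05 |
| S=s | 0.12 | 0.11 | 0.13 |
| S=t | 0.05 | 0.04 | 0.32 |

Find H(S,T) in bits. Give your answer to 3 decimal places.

2.745 bits

H(S,T) = −Σ p(x,y)·log₂ p(x,y) over all 9 cells.
  cell (r,1): −0.01·log₂0.01 = 0.0664
  cell (r,2): −0.17·log₂0.17 = 0.4346
  cell (r,3): −0.05·log₂0.05 = 0.2161
  cell (s,1): −0.12·log₂0.12 = 0.3671
  cell (s,2): −0.11·log₂0.11 = 0.3503
  cell (s,3): −0.13·log₂0.13 = 0.3826
  cell (t,1): −0.05·log₂0.05 = 0.2161
  cell (t,2): −0.04·log₂0.04 = 0.1858
  cell (t,3): −0.32·log₂0.32 = 0.5260
Sum = 2.745 bits.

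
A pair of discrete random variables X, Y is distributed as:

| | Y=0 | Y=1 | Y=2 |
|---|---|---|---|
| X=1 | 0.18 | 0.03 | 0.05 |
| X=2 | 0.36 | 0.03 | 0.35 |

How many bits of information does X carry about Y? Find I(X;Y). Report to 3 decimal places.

0.053 bits

Marginals: p(X) = (0.2600, 0.7400), p(Y) = (0.5400, 0.0600, 0.4000).
I(X;Y) = H(X) + H(Y) − H(X,Y).
H(X) = 0.8267, H(Y) = 1.2523, H(X,Y) = 2.0257.
I(X;Y) = 0.8267 + 1.2523 − 2.0257 = 0.053 bits.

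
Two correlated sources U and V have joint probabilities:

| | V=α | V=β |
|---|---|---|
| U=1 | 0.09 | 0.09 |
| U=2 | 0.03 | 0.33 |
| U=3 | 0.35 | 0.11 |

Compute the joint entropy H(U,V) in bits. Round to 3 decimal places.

H(U,V) = −Σ p(x,y)·log₂ p(x,y) over all 6 cells.
  cell (1,α): −0.09·log₂0.09 = 0.3127
  cell (1,β): −0.09·log₂0.09 = 0.3127
  cell (2,α): −0.03·log₂0.03 = 0.1518
  cell (2,β): −0.33·log₂0.33 = 0.5278
  cell (3,α): −0.35·log₂0.35 = 0.5301
  cell (3,β): −0.11·log₂0.11 = 0.3503
Sum = 2.185 bits.

2.185 bits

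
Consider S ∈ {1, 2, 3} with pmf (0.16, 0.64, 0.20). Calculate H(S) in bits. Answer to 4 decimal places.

1.2995 bits

H(S) = −Σ p·log₂ p.
  −(0.16)·log₂(0.16) = 0.42302
  −(0.64)·log₂(0.64) = 0.41207
  −(0.20)·log₂(0.20) = 0.46439
Sum: 0.42302 + 0.41207 + 0.46439 = 1.2995 bits.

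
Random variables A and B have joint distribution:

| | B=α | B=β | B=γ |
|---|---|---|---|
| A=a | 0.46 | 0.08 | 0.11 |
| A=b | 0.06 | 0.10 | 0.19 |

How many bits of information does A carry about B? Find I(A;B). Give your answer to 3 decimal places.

Marginals: p(A) = (0.6500, 0.3500), p(B) = (0.5200, 0.1800, 0.3000).
I(A;B) = Σ p(x,y)·log₂[p(x,y)/(p(x)p(y))].
  (a,α): 0.46·log₂(1.3609) = 0.2045
  (a,β): 0.08·log₂(0.6838) = -0.0439
  (a,γ): 0.11·log₂(0.5641) = -0.0909
  (b,α): 0.06·log₂(0.3297) = -0.0961
  (b,β): 0.10·log₂(1.5873) = 0.0667
  (b,γ): 0.19·log₂(1.8095) = 0.1626
Sum = 0.203 bits.

0.203 bits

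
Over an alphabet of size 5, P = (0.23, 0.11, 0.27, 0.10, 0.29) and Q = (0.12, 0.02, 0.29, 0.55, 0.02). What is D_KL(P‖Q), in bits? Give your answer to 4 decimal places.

1.3315 bits

D(P‖Q) = Σ p·log₂(p/q).
  0.23·log₂(0.23/0.12) = 0.21588
  0.11·log₂(0.11/0.02) = 0.27054
  0.27·log₂(0.27/0.29) = -0.02784
  0.10·log₂(0.10/0.55) = -0.24594
  0.29·log₂(0.29/0.02) = 1.11881
D(P‖Q) = 1.3315 bits.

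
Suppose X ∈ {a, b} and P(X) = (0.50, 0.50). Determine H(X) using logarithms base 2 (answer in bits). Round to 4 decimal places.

H(X) = −Σ p·log₂ p.
  −(0.50)·log₂(0.50) = 0.50000
  −(0.50)·log₂(0.50) = 0.50000
Sum: 0.50000 + 0.50000 = 1.0000 bits.

1.0000 bits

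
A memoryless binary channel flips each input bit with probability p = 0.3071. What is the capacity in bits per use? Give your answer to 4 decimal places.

Binary symmetric channel: C = 1 − h₂(ε) where h₂ is the binary entropy function.
h₂(0.3071) = −0.3071·log₂0.3071 − 0.6929·log₂0.6929 = 0.8898.
C = 1 − 0.8898 = 0.1102 bits per channel use.

0.1102 bits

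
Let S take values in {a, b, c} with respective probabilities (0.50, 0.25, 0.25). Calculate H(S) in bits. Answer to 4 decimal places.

H(S) = −Σ p·log₂ p.
  −(0.50)·log₂(0.50) = 0.50000
  −(0.25)·log₂(0.25) = 0.50000
  −(0.25)·log₂(0.25) = 0.50000
Sum: 0.50000 + 0.50000 + 0.50000 = 1.5000 bits.

1.5000 bits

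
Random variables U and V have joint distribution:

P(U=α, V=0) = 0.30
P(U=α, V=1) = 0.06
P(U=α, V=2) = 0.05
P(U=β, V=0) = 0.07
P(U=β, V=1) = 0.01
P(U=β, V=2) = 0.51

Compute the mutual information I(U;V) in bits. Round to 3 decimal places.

Marginals: p(U) = (0.4100, 0.5900), p(V) = (0.3700, 0.0700, 0.5600).
I(U;V) = H(U) + H(V) − H(U,V).
H(U) = 0.9765, H(V) = 1.2677, H(U,V) = 1.8111.
I(U;V) = 0.9765 + 1.2677 − 1.8111 = 0.433 bits.

0.433 bits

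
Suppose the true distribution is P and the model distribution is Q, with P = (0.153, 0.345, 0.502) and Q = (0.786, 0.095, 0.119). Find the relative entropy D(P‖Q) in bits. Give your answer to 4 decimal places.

D(P‖Q) = Σ p·log₂(p/q).
  0.153·log₂(0.153/0.786) = -0.36123
  0.345·log₂(0.345/0.095) = 0.64191
  0.502·log₂(0.502/0.119) = 1.04252
D(P‖Q) = 1.3232 bits.

1.3232 bits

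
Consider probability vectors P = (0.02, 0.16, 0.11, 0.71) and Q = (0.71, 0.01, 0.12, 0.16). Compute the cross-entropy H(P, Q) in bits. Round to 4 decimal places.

H(P,Q) = −Σ p·log₂ q.
  −0.02·log₂(0.71) = 0.00988
  −0.16·log₂(0.01) = 1.06302
  −0.11·log₂(0.12) = 0.33648
  −0.71·log₂(0.16) = 1.87714
H(P,Q) = 3.2865 bits.

3.2865 bits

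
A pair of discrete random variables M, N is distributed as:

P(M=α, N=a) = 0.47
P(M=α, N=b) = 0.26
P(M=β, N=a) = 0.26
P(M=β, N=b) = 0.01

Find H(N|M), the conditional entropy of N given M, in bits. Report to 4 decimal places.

0.7475 bits

Chain rule: H(N|M) = H(M,N) − H(M).
Marginals: p(M) = (0.7300, 0.2700), p(N) = (0.7300, 0.2700).
H(M,N) = 1.5890 bits; H(M) = 0.8415 bits.
H(N|M) = 1.5890 − 0.8415 = 0.7475 bits.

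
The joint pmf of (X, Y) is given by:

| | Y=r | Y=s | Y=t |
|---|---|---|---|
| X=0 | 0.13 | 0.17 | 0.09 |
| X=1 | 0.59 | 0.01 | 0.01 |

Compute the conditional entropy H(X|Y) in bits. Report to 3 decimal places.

0.593 bits

Marginals: p(X) = (0.3900, 0.6100), p(Y) = (0.7200, 0.1800, 0.1000).
H(X|Y) = Σ p(Y) · H(X|Y=·).
  Y=r: p=0.7200, H(X|Y=r) = 0.6813
  Y=s: p=0.1800, H(X|Y=s) = 0.3095
  Y=t: p=0.1000, H(X|Y=t) = 0.4690
Weighted sum = 0.593 bits.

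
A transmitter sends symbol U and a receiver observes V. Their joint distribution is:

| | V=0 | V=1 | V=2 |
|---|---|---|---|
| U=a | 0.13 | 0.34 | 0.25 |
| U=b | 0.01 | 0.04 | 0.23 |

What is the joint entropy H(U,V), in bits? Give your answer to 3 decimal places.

H(U,V) = −Σ p(x,y)·log₂ p(x,y) over all 6 cells.
  cell (a,0): −0.13·log₂0.13 = 0.3826
  cell (a,1): −0.34·log₂0.34 = 0.5292
  cell (a,2): −0.25·log₂0.25 = 0.5000
  cell (b,0): −0.01·log₂0.01 = 0.0664
  cell (b,1): −0.04·log₂0.04 = 0.1858
  cell (b,2): −0.23·log₂0.23 = 0.4877
Sum = 2.152 bits.

2.152 bits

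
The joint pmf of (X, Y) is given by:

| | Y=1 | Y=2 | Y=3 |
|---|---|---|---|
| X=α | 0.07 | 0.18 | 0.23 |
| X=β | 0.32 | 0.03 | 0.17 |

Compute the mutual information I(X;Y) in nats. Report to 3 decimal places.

Marginals: p(X) = (0.4800, 0.5200), p(Y) = (0.3900, 0.2100, 0.4000).
I(X;Y) = Σ p(x,y)·ln[p(x,y)/(p(x)p(y))].
  (α,1): 0.07·ln(0.3739) = -0.0689
  (α,2): 0.18·ln(1.7857) = 0.1044
  (α,3): 0.23·ln(1.1979) = 0.0415
  (β,1): 0.32·ln(1.5779) = 0.1460
  (β,2): 0.03·ln(0.2747) = -0.0388
  (β,3): 0.17·ln(0.8173) = -0.0343
Sum = 0.150 nats.

0.150 nats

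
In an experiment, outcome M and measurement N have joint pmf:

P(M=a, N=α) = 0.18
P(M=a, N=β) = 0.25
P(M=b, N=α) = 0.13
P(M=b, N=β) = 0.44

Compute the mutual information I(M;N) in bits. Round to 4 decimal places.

0.0299 bits

Marginals: p(M) = (0.4300, 0.5700), p(N) = (0.3100, 0.6900).
I(M;N) = Σ p(x,y)·log₂[p(x,y)/(p(x)p(y))].
  (a,α): 0.18·log₂(1.3503) = 0.07800
  (a,β): 0.25·log₂(0.8426) = -0.06177
  (b,α): 0.13·log₂(0.7357) = -0.05756
  (b,β): 0.44·log₂(1.1187) = 0.07122
Sum = 0.0299 bits.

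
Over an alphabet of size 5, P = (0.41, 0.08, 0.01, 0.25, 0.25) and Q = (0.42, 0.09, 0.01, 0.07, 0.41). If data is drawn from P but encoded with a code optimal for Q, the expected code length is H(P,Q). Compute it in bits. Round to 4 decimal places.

H(P,Q) = −Σ p·log₂ q.
  −0.41·log₂(0.42) = 0.51313
  −0.08·log₂(0.09) = 0.27791
  −0.01·log₂(0.01) = 0.06644
  −0.25·log₂(0.07) = 0.95913
  −0.25·log₂(0.41) = 0.32158
H(P,Q) = 2.1382 bits.

2.1382 bits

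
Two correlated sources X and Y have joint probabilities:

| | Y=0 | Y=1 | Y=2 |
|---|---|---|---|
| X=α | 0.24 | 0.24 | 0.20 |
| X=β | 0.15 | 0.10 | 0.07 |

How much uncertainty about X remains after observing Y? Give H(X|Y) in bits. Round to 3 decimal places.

Marginals: p(X) = (0.6800, 0.3200), p(Y) = (0.3900, 0.3400, 0.2700).
H(X|Y) = Σ p(Y) · H(X|Y=·).
  Y=0: p=0.3900, H(X|Y=0) = 0.9612
  Y=1: p=0.3400, H(X|Y=1) = 0.8740
  Y=2: p=0.2700, H(X|Y=2) = 0.8256
Weighted sum = 0.895 bits.

0.895 bits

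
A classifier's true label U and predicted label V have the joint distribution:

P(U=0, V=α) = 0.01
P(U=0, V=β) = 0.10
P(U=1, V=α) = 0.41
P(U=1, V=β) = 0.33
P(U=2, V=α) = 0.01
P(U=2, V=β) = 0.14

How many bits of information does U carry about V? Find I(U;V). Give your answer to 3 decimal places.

Marginals: p(U) = (0.1100, 0.7400, 0.1500), p(V) = (0.4300, 0.5700).
I(U;V) = H(U) + H(V) − H(U,V).
H(U) = 1.0823, H(V) = 0.9858, H(U,V) = 1.9174.
I(U;V) = 1.0823 + 0.9858 − 1.9174 = 0.151 bits.

0.151 bits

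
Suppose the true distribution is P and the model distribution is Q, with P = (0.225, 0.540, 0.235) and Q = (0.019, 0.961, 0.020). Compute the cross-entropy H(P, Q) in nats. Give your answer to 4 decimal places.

1.8326 nats

H(P,Q) = −Σ p·ln q.
  −0.225·ln(0.019) = 0.89175
  −0.540·ln(0.961) = 0.02148
  −0.235·ln(0.020) = 0.91933
H(P,Q) = 1.8326 nats.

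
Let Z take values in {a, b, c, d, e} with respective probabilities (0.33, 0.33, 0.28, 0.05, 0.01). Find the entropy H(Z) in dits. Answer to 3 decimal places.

0.558 dits

H(Z) = −Σ p·log₁₀ p.
  −(0.33)·log₁₀(0.33) = 0.1589
  −(0.33)·log₁₀(0.33) = 0.1589
  −(0.28)·log₁₀(0.28) = 0.1548
  −(0.05)·log₁₀(0.05) = 0.0651
  −(0.01)·log₁₀(0.01) = 0.0200
Sum: 0.1589 + 0.1589 + 0.1548 + 0.0651 + 0.0200 = 0.558 dits.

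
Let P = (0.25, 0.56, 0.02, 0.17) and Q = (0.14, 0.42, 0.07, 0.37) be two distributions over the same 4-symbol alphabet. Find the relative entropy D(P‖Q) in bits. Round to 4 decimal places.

0.2147 bits

D(P‖Q) = Σ p·log₂(p/q).
  0.25·log₂(0.25/0.14) = 0.20913
  0.56·log₂(0.56/0.42) = 0.23242
  0.02·log₂(0.02/0.07) = -0.03615
  0.17·log₂(0.17/0.37) = -0.19074
D(P‖Q) = 0.2147 bits.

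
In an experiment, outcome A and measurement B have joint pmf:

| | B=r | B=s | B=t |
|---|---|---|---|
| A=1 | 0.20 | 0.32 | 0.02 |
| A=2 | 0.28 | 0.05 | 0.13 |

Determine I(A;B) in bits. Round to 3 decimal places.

0.229 bits

Marginals: p(A) = (0.5400, 0.4600), p(B) = (0.4800, 0.3700, 0.1500).
I(A;B) = Σ p(x,y)·log₂[p(x,y)/(p(x)p(y))].
  (1,r): 0.20·log₂(0.7716) = -0.0748
  (1,s): 0.32·log₂(1.6016) = 0.2174
  (1,t): 0.02·log₂(0.2469) = -0.0404
  (2,r): 0.28·log₂(1.2681) = 0.0960
  (2,s): 0.05·log₂(0.2938) = -0.0884
  (2,t): 0.13·log₂(1.8841) = 0.1188
Sum = 0.229 bits.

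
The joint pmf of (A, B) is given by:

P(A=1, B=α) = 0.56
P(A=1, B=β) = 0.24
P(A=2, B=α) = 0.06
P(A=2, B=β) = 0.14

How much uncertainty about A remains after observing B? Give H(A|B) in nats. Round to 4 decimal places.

0.4472 nats

Marginals: p(A) = (0.8000, 0.2000), p(B) = (0.6200, 0.3800).
H(A|B) = Σ p(B) · H(A|B=·).
  B=α: p=0.6200, H(A|B=α) = 0.3179
  B=β: p=0.3800, H(A|B=β) = 0.6581
Weighted sum = 0.4472 nats.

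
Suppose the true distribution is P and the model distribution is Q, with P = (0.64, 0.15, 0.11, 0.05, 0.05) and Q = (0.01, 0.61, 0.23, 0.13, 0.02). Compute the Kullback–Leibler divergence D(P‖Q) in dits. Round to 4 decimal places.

1.0285 dits

D(P‖Q) = Σ p·log₁₀(p/q).
  0.64·log₁₀(0.64/0.01) = 1.15596
  0.15·log₁₀(0.15/0.61) = -0.09139
  0.11·log₁₀(0.11/0.23) = -0.03524
  0.05·log₁₀(0.05/0.13) = -0.02075
  0.05·log₁₀(0.05/0.02) = 0.01990
D(P‖Q) = 1.0285 dits.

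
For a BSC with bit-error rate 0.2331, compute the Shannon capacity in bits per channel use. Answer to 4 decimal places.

Binary symmetric channel: C = 1 − h₂(ε) where h₂ is the binary entropy function.
h₂(0.2331) = −0.2331·log₂0.2331 − 0.7669·log₂0.7669 = 0.7834.
C = 1 − 0.7834 = 0.2166 bits per channel use.

0.2166 bits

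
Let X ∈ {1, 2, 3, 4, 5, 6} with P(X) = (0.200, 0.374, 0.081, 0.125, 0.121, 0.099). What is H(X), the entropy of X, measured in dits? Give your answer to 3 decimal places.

H(X) = −Σ p·log₁₀ p.
  −(0.200)·log₁₀(0.200) = 0.1398
  −(0.374)·log₁₀(0.374) = 0.1597
  −(0.081)·log₁₀(0.081) = 0.0884
  −(0.125)·log₁₀(0.125) = 0.1129
  −(0.121)·log₁₀(0.121) = 0.1110
  −(0.099)·log₁₀(0.099) = 0.0994
Sum: 0.1398 + 0.1597 + 0.0884 + 0.1129 + 0.1110 + 0.0994 = 0.711 dits.

0.711 dits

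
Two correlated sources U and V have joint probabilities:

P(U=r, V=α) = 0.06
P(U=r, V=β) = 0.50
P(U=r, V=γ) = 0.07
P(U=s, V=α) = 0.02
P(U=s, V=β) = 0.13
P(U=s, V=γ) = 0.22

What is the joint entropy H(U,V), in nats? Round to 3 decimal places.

1.378 nats

H(U,V) = −Σ p(x,y)·ln p(x,y) over all 6 cells.
  cell (r,α): −0.06·ln0.06 = 0.1688
  cell (r,β): −0.50·ln0.50 = 0.3466
  cell (r,γ): −0.07·ln0.07 = 0.1861
  cell (s,α): −0.02·ln0.02 = 0.0782
  cell (s,β): −0.13·ln0.13 = 0.2652
  cell (s,γ): −0.22·ln0.22 = 0.3331
Sum = 1.378 nats.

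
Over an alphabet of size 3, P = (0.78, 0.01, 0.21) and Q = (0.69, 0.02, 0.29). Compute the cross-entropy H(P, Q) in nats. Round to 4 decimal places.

H(P,Q) = −Σ p·ln q.
  −0.78·ln(0.69) = 0.28943
  −0.01·ln(0.02) = 0.03912
  −0.21·ln(0.29) = 0.25995
H(P,Q) = 0.5885 nats.

0.5885 nats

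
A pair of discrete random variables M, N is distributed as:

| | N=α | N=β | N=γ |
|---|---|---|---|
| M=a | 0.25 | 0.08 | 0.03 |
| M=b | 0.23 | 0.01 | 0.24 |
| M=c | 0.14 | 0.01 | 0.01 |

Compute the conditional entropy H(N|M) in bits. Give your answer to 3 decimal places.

1.060 bits

Chain rule: H(N|M) = H(M,N) − H(M).
Marginals: p(M) = (0.3600, 0.4800, 0.1600), p(N) = (0.6200, 0.1000, 0.2800).
H(M,N) = 2.5215 bits; H(M) = 1.4619 bits.
H(N|M) = 2.5215 − 1.4619 = 1.060 bits.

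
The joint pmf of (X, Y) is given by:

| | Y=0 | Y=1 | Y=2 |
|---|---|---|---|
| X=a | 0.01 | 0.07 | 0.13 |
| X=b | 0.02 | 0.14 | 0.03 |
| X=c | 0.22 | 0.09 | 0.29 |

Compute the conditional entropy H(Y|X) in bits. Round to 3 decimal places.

Marginals: p(X) = (0.2100, 0.1900, 0.6000), p(Y) = (0.2500, 0.3000, 0.4500).
H(Y|X) = Σ p(X) · H(Y|X=·).
  X=a: p=0.2100, H(Y|X=a) = 1.1658
  X=b: p=0.1900, H(Y|X=b) = 1.0870
  X=c: p=0.6000, H(Y|X=c) = 1.4483
Weighted sum = 1.320 bits.

1.320 bits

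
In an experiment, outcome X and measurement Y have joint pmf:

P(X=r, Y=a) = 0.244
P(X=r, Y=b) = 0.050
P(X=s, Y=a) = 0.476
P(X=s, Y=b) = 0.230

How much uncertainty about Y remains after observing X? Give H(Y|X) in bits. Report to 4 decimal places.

Marginals: p(X) = (0.2940, 0.7060), p(Y) = (0.7200, 0.2800).
H(Y|X) = Σ p(X) · H(Y|X=·).
  X=r: p=0.2940, H(Y|X=r) = 0.6579
  X=s: p=0.7060, H(Y|X=s) = 0.9106
Weighted sum = 0.8363 bits.

0.8363 bits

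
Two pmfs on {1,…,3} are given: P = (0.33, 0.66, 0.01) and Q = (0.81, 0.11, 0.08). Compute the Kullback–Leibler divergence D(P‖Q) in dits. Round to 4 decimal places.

0.3759 dits

D(P‖Q) = Σ p·log₁₀(p/q).
  0.33·log₁₀(0.33/0.81) = -0.12869
  0.66·log₁₀(0.66/0.11) = 0.51358
  0.01·log₁₀(0.01/0.08) = -0.00903
D(P‖Q) = 0.3759 dits.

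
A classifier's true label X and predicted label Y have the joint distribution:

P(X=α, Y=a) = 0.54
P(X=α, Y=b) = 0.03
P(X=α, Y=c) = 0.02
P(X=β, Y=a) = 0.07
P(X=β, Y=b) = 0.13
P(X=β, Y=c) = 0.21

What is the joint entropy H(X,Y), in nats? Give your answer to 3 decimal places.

1.295 nats

H(X,Y) = −Σ p(x,y)·ln p(x,y) over all 6 cells.
  cell (α,a): −0.54·ln0.54 = 0.3327
  cell (α,b): −0.03·ln0.03 = 0.1052
  cell (α,c): −0.02·ln0.02 = 0.0782
  cell (β,a): −0.07·ln0.07 = 0.1861
  cell (β,b): −0.13·ln0.13 = 0.2652
  cell (β,c): −0.21·ln0.21 = 0.3277
Sum = 1.295 nats.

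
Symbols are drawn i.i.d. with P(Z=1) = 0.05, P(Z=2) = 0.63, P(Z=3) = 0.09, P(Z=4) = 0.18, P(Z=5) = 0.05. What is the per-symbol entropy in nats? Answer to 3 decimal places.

1.116 nats

H(Z) = −Σ p·ln p.
  −(0.05)·ln(0.05) = 0.1498
  −(0.63)·ln(0.63) = 0.2911
  −(0.09)·ln(0.09) = 0.2167
  −(0.18)·ln(0.18) = 0.3087
  −(0.05)·ln(0.05) = 0.1498
Sum: 0.1498 + 0.2911 + 0.2167 + 0.3087 + 0.1498 = 1.116 nats.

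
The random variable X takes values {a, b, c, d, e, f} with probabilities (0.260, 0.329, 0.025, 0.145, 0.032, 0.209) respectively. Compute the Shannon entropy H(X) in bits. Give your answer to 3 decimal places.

2.201 bits

H(X) = −Σ p·log₂ p.
  −(0.260)·log₂(0.260) = 0.5053
  −(0.329)·log₂(0.329) = 0.5277
  −(0.025)·log₂(0.025) = 0.1330
  −(0.145)·log₂(0.145) = 0.4040
  −(0.032)·log₂(0.032) = 0.1589
  −(0.209)·log₂(0.209) = 0.4720
Sum: 0.5053 + 0.5277 + 0.1330 + 0.4040 + 0.1589 + 0.4720 = 2.201 bits.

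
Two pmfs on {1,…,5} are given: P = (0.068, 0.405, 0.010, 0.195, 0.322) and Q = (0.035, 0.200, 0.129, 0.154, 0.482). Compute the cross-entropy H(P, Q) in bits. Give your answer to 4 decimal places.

2.1641 bits

H(P,Q) = −Σ p·log₂ q.
  −0.068·log₂(0.035) = 0.32888
  −0.405·log₂(0.200) = 0.94038
  −0.010·log₂(0.129) = 0.02955
  −0.195·log₂(0.154) = 0.52630
  −0.322·log₂(0.482) = 0.33903
H(P,Q) = 2.1641 bits.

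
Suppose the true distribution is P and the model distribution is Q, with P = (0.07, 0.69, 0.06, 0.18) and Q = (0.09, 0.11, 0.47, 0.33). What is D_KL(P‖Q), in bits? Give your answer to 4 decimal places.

1.4669 bits

D(P‖Q) = Σ p·log₂(p/q).
  0.07·log₂(0.07/0.09) = -0.02538
  0.69·log₂(0.69/0.11) = 1.82787
  0.06·log₂(0.06/0.47) = -0.17818
  0.18·log₂(0.18/0.33) = -0.15740
D(P‖Q) = 1.4669 bits.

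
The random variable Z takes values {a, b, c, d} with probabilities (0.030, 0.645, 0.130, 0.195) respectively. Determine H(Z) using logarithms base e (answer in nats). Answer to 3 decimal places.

H(Z) = −Σ p·ln p.
  −(0.030)·ln(0.030) = 0.1052
  −(0.645)·ln(0.645) = 0.2828
  −(0.130)·ln(0.130) = 0.2652
  −(0.195)·ln(0.195) = 0.3188
Sum: 0.1052 + 0.2828 + 0.2652 + 0.3188 = 0.972 nats.

0.972 nats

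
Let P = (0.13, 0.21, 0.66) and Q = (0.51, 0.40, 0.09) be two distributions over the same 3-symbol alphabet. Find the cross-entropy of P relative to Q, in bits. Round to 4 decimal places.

2.6967 bits

H(P,Q) = −Σ p·log₂ q.
  −0.13·log₂(0.51) = 0.12629
  −0.21·log₂(0.40) = 0.27760
  −0.66·log₂(0.09) = 2.29279
H(P,Q) = 2.6967 bits.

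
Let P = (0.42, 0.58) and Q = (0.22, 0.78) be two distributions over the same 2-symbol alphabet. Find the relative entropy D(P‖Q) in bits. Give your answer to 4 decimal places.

0.1439 bits

D(P‖Q) = Σ p·log₂(p/q).
  0.42·log₂(0.42/0.22) = 0.39181
  0.58·log₂(0.58/0.78) = -0.24790
D(P‖Q) = 0.1439 bits.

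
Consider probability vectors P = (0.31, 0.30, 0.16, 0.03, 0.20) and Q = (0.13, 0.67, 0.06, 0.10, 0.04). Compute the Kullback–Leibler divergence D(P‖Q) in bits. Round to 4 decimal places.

0.6796 bits

D(P‖Q) = Σ p·log₂(p/q).
  0.31·log₂(0.31/0.13) = 0.38866
  0.30·log₂(0.30/0.67) = -0.34776
  0.16·log₂(0.16/0.06) = 0.22641
  0.03·log₂(0.03/0.10) = -0.05211
  0.20·log₂(0.20/0.04) = 0.46439
D(P‖Q) = 0.6796 bits.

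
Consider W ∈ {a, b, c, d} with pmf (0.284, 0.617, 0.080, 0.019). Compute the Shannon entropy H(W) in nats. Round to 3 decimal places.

0.933 nats

H(W) = −Σ p·ln p.
  −(0.284)·ln(0.284) = 0.3575
  −(0.617)·ln(0.617) = 0.2979
  −(0.080)·ln(0.080) = 0.2021
  −(0.019)·ln(0.019) = 0.0753
Sum: 0.3575 + 0.2979 + 0.2021 + 0.0753 = 0.933 nats.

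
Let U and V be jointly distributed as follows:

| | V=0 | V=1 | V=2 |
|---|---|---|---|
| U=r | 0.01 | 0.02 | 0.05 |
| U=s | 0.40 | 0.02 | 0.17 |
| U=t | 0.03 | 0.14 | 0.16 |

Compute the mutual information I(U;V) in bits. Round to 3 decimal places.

Marginals: p(U) = (0.0800, 0.5900, 0.3300), p(V) = (0.4400, 0.1800, 0.3800).
I(U;V) = H(U) + H(V) − H(U,V).
H(U) = 1.2684, H(V) = 1.4969, H(U,V) = 2.4435.
I(U;V) = 1.2684 + 1.4969 − 2.4435 = 0.322 bits.

0.322 bits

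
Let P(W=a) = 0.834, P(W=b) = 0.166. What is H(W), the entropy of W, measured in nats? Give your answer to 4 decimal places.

H(W) = −Σ p·ln p.
  −(0.834)·ln(0.834) = 0.15139
  −(0.166)·ln(0.166) = 0.29810
Sum: 0.15139 + 0.29810 = 0.4495 nats.

0.4495 nats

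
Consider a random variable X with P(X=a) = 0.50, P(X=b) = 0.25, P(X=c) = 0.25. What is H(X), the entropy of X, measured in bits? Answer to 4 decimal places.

H(X) = −Σ p·log₂ p.
  −(0.50)·log₂(0.50) = 0.50000
  −(0.25)·log₂(0.25) = 0.50000
  −(0.25)·log₂(0.25) = 0.50000
Sum: 0.50000 + 0.50000 + 0.50000 = 1.5000 bits.

1.5000 bits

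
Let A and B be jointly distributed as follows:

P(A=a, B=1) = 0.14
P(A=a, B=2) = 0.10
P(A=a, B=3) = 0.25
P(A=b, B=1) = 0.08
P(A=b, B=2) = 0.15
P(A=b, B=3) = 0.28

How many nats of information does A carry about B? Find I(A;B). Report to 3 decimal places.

Marginals: p(A) = (0.4900, 0.5100), p(B) = (0.2200, 0.2500, 0.5300).
I(A;B) = H(A) + H(B) − H(A,B).
H(A) = 0.6929, H(B) = 1.0162, H(A,B) = 1.6951.
I(A;B) = 0.6929 + 1.0162 − 1.6951 = 0.014 nats.

0.014 nats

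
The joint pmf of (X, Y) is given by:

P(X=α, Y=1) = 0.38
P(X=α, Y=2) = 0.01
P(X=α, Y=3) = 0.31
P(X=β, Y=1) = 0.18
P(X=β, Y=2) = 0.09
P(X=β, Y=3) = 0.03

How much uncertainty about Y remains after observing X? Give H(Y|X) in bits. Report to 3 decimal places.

1.149 bits

Chain rule: H(Y|X) = H(X,Y) − H(X).
Marginals: p(X) = (0.7000, 0.3000), p(Y) = (0.5600, 0.1000, 0.3400).
H(X,Y) = 2.0304 bits; H(X) = 0.8813 bits.
H(Y|X) = 2.0304 − 0.8813 = 1.149 bits.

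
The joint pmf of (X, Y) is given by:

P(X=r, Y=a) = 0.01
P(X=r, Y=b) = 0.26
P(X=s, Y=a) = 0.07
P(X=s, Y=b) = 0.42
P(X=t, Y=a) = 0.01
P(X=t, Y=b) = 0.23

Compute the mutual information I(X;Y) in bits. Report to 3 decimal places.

Marginals: p(X) = (0.2700, 0.4900, 0.2400), p(Y) = (0.0900, 0.9100).
I(X;Y) = Σ p(x,y)·log₂[p(x,y)/(p(x)p(y))].
  (r,a): 0.01·log₂(0.4115) = -0.0128
  (r,b): 0.26·log₂(1.0582) = 0.0212
  (s,a): 0.07·log₂(1.5873) = 0.0467
  (s,b): 0.42·log₂(0.9419) = -0.0363
  (t,a): 0.01·log₂(0.4630) = -0.0111
  (t,b): 0.23·log₂(1.0531) = 0.0172
Sum = 0.025 bits.

0.025 bits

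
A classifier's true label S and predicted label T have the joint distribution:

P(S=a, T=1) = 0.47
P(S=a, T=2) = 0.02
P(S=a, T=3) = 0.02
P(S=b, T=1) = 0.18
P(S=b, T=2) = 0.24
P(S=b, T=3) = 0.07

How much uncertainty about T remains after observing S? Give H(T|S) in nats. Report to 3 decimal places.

0.656 nats

Chain rule: H(T|S) = H(S,T) − H(S).
Marginals: p(S) = (0.5100, 0.4900), p(T) = (0.6500, 0.2600, 0.0900).
H(S,T) = 1.3487 nats; H(S) = 0.6929 nats.
H(T|S) = 1.3487 − 0.6929 = 0.656 nats.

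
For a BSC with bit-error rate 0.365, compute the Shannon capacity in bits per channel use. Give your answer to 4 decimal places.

0.0532 bits

Binary symmetric channel: C = 1 − h₂(ε) where h₂ is the binary entropy function.
h₂(0.365) = −0.365·log₂0.365 − 0.635·log₂0.635 = 0.9468.
C = 1 − 0.9468 = 0.0532 bits per channel use.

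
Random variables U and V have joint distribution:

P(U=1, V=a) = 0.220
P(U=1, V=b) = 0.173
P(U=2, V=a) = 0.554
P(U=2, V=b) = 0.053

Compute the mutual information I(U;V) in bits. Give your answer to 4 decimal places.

Marginals: p(U) = (0.3930, 0.6070), p(V) = (0.7740, 0.2260).
I(U;V) = H(U) + H(V) − H(U,V).
H(U) = 0.9667, H(V) = 0.7710, H(U,V) = 1.6151.
I(U;V) = 0.9667 + 0.7710 − 1.6151 = 0.1226 bits.

0.1226 bits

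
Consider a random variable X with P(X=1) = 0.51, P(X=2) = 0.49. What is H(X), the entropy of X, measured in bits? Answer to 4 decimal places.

0.9997 bits

H(X) = −Σ p·log₂ p.
  −(0.51)·log₂(0.51) = 0.49543
  −(0.49)·log₂(0.49) = 0.50428
Sum: 0.49543 + 0.50428 = 0.9997 bits.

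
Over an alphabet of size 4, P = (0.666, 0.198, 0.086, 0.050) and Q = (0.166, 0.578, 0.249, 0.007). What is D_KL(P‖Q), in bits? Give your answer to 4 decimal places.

1.0388 bits

D(P‖Q) = Σ p·log₂(p/q).
  0.666·log₂(0.666/0.166) = 1.33489
  0.198·log₂(0.198/0.578) = -0.30602
  0.086·log₂(0.086/0.249) = -0.13190
  0.050·log₂(0.050/0.007) = 0.14183
D(P‖Q) = 1.0388 bits.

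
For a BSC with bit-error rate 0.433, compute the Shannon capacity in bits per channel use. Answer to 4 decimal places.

0.0130 bits

Binary symmetric channel: C = 1 − h₂(ε) where h₂ is the binary entropy function.
h₂(0.433) = −0.433·log₂0.433 − 0.567·log₂0.567 = 0.9870.
C = 1 − 0.9870 = 0.0130 bits per channel use.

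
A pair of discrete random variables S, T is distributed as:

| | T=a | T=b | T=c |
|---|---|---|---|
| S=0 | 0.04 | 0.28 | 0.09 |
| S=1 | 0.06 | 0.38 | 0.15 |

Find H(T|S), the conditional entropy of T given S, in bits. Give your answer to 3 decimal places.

1.221 bits

Marginals: p(S) = (0.4100, 0.5900), p(T) = (0.1000, 0.6600, 0.2400).
H(T|S) = Σ p(S) · H(T|S=·).
  S=0: p=0.4100, H(T|S=0) = 1.1835
  S=1: p=0.5900, H(T|S=1) = 1.2465
Weighted sum = 1.221 bits.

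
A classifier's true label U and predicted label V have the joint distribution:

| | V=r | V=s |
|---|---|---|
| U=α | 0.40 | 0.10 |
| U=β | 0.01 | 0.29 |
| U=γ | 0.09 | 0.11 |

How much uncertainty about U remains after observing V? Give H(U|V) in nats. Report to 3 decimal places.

0.768 nats

Marginals: p(U) = (0.5000, 0.3000, 0.2000), p(V) = (0.5000, 0.5000).
H(U|V) = Σ p(V) · H(U|V=·).
  V=r: p=0.5000, H(U|V=r) = 0.5654
  V=s: p=0.5000, H(U|V=s) = 0.9709
Weighted sum = 0.768 nats.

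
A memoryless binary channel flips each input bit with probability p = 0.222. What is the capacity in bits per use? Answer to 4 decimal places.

0.2362 bits

Binary symmetric channel: C = 1 − h₂(ε) where h₂ is the binary entropy function.
h₂(0.222) = −0.222·log₂0.222 − 0.778·log₂0.778 = 0.7638.
C = 1 − 0.7638 = 0.2362 bits per channel use.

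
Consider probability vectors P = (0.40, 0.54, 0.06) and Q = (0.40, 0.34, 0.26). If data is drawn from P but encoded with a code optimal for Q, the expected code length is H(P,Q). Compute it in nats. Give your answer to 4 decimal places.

1.0299 nats

H(P,Q) = −Σ p·ln q.
  −0.40·ln(0.40) = 0.36652
  −0.54·ln(0.34) = 0.58256
  −0.06·ln(0.26) = 0.08082
H(P,Q) = 1.0299 nats.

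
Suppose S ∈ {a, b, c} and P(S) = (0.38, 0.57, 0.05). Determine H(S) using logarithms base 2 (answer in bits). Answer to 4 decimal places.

H(S) = −Σ p·log₂ p.
  −(0.38)·log₂(0.38) = 0.53045
  −(0.57)·log₂(0.57) = 0.46225
  −(0.05)·log₂(0.05) = 0.21610
Sum: 0.53045 + 0.46225 + 0.21610 = 1.2088 bits.

1.2088 bits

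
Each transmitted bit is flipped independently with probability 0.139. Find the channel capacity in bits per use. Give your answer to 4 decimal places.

Binary symmetric channel: C = 1 − h₂(ε) where h₂ is the binary entropy function.
h₂(0.139) = −0.139·log₂0.139 − 0.861·log₂0.861 = 0.5816.
C = 1 − 0.5816 = 0.4184 bits per channel use.

0.4184 bits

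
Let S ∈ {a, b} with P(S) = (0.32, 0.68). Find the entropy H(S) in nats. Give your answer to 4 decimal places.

H(S) = −Σ p·ln p.
  −(0.32)·ln(0.32) = 0.36462
  −(0.68)·ln(0.68) = 0.26225
Sum: 0.36462 + 0.26225 = 0.6269 nats.

0.6269 nats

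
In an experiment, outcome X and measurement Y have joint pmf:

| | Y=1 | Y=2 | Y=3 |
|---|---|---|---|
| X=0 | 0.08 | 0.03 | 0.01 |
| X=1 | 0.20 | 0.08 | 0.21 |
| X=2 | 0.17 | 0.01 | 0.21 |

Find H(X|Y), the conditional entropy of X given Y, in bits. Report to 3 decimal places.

Chain rule: H(X|Y) = H(X,Y) − H(Y).
Marginals: p(X) = (0.1200, 0.4900, 0.3900), p(Y) = (0.4500, 0.1200, 0.4300).
H(X,Y) = 2.7123 bits; H(Y) = 1.4090 bits.
H(X|Y) = 2.7123 − 1.4090 = 1.303 bits.

1.303 bits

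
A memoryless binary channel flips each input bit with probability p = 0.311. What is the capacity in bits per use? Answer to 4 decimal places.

Binary symmetric channel: C = 1 − h₂(ε) where h₂ is the binary entropy function.
h₂(0.311) = −0.311·log₂0.311 − 0.689·log₂0.689 = 0.8943.
C = 1 − 0.8943 = 0.1057 bits per channel use.

0.1057 bits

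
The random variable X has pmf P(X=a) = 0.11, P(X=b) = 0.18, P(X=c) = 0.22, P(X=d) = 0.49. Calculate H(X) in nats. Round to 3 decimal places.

H(X) = −Σ p·ln p.
  −(0.11)·ln(0.11) = 0.2428
  −(0.18)·ln(0.18) = 0.3087
  −(0.22)·ln(0.22) = 0.3331
  −(0.49)·ln(0.49) = 0.3495
Sum: 0.2428 + 0.3087 + 0.3331 + 0.3495 = 1.234 nats.

1.234 nats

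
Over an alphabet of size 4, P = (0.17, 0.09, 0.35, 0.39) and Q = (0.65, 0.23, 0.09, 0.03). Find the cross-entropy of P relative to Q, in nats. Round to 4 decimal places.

2.4158 nats

H(P,Q) = −Σ p·ln q.
  −0.17·ln(0.65) = 0.07323
  −0.09·ln(0.23) = 0.13227
  −0.35·ln(0.09) = 0.84278
  −0.39·ln(0.03) = 1.36756
H(P,Q) = 2.4158 nats.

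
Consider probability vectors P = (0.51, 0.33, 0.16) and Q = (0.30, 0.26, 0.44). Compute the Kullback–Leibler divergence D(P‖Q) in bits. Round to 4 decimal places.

0.2704 bits

D(P‖Q) = Σ p·log₂(p/q).
  0.51·log₂(0.51/0.30) = 0.39042
  0.33·log₂(0.33/0.26) = 0.11350
  0.16·log₂(0.16/0.44) = -0.23351
D(P‖Q) = 0.2704 bits.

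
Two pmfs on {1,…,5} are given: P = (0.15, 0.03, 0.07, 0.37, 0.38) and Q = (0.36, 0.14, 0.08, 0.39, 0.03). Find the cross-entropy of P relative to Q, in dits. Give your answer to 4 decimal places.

0.8990 dits

H(P,Q) = −Σ p·log₁₀ q.
  −0.15·log₁₀(0.36) = 0.06655
  −0.03·log₁₀(0.14) = 0.02562
  −0.07·log₁₀(0.08) = 0.07678
  −0.37·log₁₀(0.39) = 0.15131
  −0.38·log₁₀(0.03) = 0.57869
H(P,Q) = 0.8990 dits.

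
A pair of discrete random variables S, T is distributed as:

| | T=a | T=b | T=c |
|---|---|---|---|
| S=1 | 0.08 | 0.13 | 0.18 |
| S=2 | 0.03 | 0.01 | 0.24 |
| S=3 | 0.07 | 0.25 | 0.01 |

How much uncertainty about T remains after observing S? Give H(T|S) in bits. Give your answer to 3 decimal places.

Marginals: p(S) = (0.3900, 0.2800, 0.3300), p(T) = (0.1800, 0.3900, 0.4300).
H(T|S) = Σ p(S) · H(T|S=·).
  S=1: p=0.3900, H(T|S=1) = 1.5120
  S=2: p=0.2800, H(T|S=2) = 0.7076
  S=3: p=0.3300, H(T|S=3) = 0.9308
Weighted sum = 1.095 bits.

1.095 bits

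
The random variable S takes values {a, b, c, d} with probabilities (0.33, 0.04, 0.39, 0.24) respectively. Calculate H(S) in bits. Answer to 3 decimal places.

1.738 bits

H(S) = −Σ p·log₂ p.
  −(0.33)·log₂(0.33) = 0.5278
  −(0.04)·log₂(0.04) = 0.1858
  −(0.39)·log₂(0.39) = 0.5298
  −(0.24)·log₂(0.24) = 0.4941
Sum: 0.5278 + 0.1858 + 0.5298 + 0.4941 = 1.738 bits.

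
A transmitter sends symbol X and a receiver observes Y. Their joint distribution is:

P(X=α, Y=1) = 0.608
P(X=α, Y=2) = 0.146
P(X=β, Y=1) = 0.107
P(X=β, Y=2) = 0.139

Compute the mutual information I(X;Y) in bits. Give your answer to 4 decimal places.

Marginals: p(X) = (0.7540, 0.2460), p(Y) = (0.7150, 0.2850).
I(X;Y) = H(X) + H(Y) − H(X,Y).
H(X) = 0.8049, H(Y) = 0.8622, H(X,Y) = 1.5825.
I(X;Y) = 0.8049 + 0.8622 − 1.5825 = 0.0846 bits.

0.0846 bits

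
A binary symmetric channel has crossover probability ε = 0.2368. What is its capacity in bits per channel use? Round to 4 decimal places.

0.2103 bits

Binary symmetric channel: C = 1 − h₂(ε) where h₂ is the binary entropy function.
h₂(0.2368) = −0.2368·log₂0.2368 − 0.7632·log₂0.7632 = 0.7897.
C = 1 − 0.7897 = 0.2103 bits per channel use.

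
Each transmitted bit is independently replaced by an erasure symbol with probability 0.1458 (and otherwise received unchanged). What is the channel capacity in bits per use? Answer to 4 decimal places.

0.8542 bits

Binary erasure channel: capacity C = 1 − ε.
C = 1 − 0.1458 = 0.8542 bits per channel use.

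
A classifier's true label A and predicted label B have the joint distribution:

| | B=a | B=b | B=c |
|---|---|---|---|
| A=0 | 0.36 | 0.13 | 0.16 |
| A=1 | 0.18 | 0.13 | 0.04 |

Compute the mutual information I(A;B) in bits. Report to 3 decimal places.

0.034 bits

Marginals: p(A) = (0.6500, 0.3500), p(B) = (0.5400, 0.2600, 0.2000).
I(A;B) = Σ p(x,y)·log₂[p(x,y)/(p(x)p(y))].
  (0,a): 0.36·log₂(1.0256) = 0.0131
  (0,b): 0.13·log₂(0.7692) = -0.0492
  (0,c): 0.16·log₂(1.2308) = 0.0479
  (1,a): 0.18·log₂(0.9524) = -0.0127
  (1,b): 0.13·log₂(1.4286) = 0.0669
  (1,c): 0.04·log₂(0.5714) = -0.0323
Sum = 0.034 bits.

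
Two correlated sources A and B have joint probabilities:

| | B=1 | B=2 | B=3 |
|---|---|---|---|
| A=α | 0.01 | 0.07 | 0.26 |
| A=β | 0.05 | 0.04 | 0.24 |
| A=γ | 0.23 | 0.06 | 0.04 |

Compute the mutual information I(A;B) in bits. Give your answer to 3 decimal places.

Marginals: p(A) = (0.3400, 0.3300, 0.3300), p(B) = (0.2900, 0.1700, 0.5400).
I(A;B) = Σ p(x,y)·log₂[p(x,y)/(p(x)p(y))].
  (α,1): 0.01·log₂(0.1014) = -0.0330
  (α,2): 0.07·log₂(1.2111) = 0.0193
  (α,3): 0.26·log₂(1.4161) = 0.1305
  (β,1): 0.05·log₂(0.5225) = -0.0468
  (β,2): 0.04·log₂(0.7130) = -0.0195
  (β,3): 0.24·log₂(1.3468) = 0.1031
  (γ,1): 0.23·log₂(2.4033) = 0.2910
  (γ,2): 0.06·log₂(1.0695) = 0.0058
  (γ,3): 0.04·log₂(0.2245) = -0.0862
Sum = 0.364 bits.

0.364 bits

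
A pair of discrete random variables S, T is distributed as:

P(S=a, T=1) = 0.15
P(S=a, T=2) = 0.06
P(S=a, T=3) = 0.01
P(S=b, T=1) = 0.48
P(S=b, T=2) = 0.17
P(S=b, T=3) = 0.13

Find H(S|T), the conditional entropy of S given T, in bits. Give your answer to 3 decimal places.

0.741 bits

Chain rule: H(S|T) = H(S,T) − H(T).
Marginals: p(S) = (0.2200, 0.7800), p(T) = (0.6300, 0.2300, 0.1400).
H(S,T) = 2.0460 bits; H(T) = 1.3047 bits.
H(S|T) = 2.0460 − 1.3047 = 0.741 bits.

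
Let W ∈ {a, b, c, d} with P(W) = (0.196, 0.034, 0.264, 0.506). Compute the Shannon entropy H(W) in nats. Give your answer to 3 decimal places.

H(W) = −Σ p·ln p.
  −(0.196)·ln(0.196) = 0.3194
  −(0.034)·ln(0.034) = 0.1150
  −(0.264)·ln(0.264) = 0.3516
  −(0.506)·ln(0.506) = 0.3447
Sum: 0.3194 + 0.1150 + 0.3516 + 0.3447 = 1.131 nats.

1.131 nats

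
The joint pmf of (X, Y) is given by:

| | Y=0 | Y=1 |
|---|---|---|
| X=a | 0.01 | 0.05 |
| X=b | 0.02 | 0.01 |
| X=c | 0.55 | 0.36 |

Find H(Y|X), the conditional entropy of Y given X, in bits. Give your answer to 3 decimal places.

0.948 bits

Marginals: p(X) = (0.0600, 0.0300, 0.9100), p(Y) = (0.5800, 0.4200).
H(Y|X) = Σ p(X) · H(Y|X=·).
  X=a: p=0.0600, H(Y|X=a) = 0.6500
  X=b: p=0.0300, H(Y|X=b) = 0.9183
  X=c: p=0.9100, H(Y|X=c) = 0.9683
Weighted sum = 0.948 bits.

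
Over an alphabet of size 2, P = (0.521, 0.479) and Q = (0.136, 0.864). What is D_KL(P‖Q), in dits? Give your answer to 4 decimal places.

0.1812 dits

D(P‖Q) = Σ p·log₁₀(p/q).
  0.521·log₁₀(0.521/0.136) = 0.30390
  0.479·log₁₀(0.479/0.864) = -0.12271
D(P‖Q) = 0.1812 dits.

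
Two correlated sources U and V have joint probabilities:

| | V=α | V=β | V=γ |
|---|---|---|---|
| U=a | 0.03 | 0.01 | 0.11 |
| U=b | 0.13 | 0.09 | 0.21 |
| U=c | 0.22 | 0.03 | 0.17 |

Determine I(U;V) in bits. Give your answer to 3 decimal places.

Marginals: p(U) = (0.1500, 0.4300, 0.4200), p(V) = (0.3800, 0.1300, 0.4900).
I(U;V) = Σ p(x,y)·log₂[p(x,y)/(p(x)p(y))].
  (a,α): 0.03·log₂(0.5263) = -0.0278
  (a,β): 0.01·log₂(0.5128) = -0.0096
  (a,γ): 0.11·log₂(1.4966) = 0.0640
  (b,α): 0.13·log₂(0.7956) = -0.0429
  (b,β): 0.09·log₂(1.6100) = 0.0618
  (b,γ): 0.21·log₂(0.9967) = -0.0010
  (c,α): 0.22·log₂(1.3784) = 0.1019
  (c,β): 0.03·log₂(0.5495) = -0.0259
  (c,γ): 0.17·log₂(0.8260) = -0.0469
Sum = 0.074 bits.

0.074 bits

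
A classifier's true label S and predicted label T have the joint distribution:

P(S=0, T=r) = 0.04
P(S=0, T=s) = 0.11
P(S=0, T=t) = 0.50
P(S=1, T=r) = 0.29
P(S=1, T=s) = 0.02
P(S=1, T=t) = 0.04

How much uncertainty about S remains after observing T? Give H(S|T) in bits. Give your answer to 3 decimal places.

0.462 bits

Marginals: p(S) = (0.6500, 0.3500), p(T) = (0.3300, 0.1300, 0.5400).
H(S|T) = Σ p(T) · H(S|T=·).
  T=r: p=0.3300, H(S|T=r) = 0.5328
  T=s: p=0.1300, H(S|T=s) = 0.6194
  T=t: p=0.5400, H(S|T=t) = 0.3809
Weighted sum = 0.462 bits.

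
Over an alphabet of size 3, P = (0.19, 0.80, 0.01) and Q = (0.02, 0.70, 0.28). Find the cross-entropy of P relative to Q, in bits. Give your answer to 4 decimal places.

H(P,Q) = −Σ p·log₂ q.
  −0.19·log₂(0.02) = 1.07233
  −0.80·log₂(0.70) = 0.41166
  −0.01·log₂(0.28) = 0.01837
H(P,Q) = 1.5024 bits.

1.5024 bits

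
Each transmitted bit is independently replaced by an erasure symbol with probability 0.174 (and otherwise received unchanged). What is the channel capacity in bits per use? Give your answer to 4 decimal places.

Binary erasure channel: capacity C = 1 − ε.
C = 1 − 0.174 = 0.8260 bits per channel use.

0.8260 bits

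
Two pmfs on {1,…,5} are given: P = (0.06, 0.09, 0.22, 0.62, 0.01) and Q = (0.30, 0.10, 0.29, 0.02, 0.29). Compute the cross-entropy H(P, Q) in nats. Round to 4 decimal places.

H(P,Q) = −Σ p·ln q.
  −0.06·ln(0.30) = 0.07224
  −0.09·ln(0.10) = 0.20723
  −0.22·ln(0.29) = 0.27233
  −0.62·ln(0.02) = 2.42545
  −0.01·ln(0.29) = 0.01238
H(P,Q) = 2.9896 nats.

2.9896 nats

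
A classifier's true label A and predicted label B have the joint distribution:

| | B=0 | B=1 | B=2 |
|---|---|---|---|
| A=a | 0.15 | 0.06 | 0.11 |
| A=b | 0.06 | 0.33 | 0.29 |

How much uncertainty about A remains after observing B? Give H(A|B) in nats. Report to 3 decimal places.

Chain rule: H(A|B) = H(A,B) − H(B).
Marginals: p(A) = (0.3200, 0.6800), p(B) = (0.2100, 0.3900, 0.4000).
H(A,B) = 1.5898 nats; H(B) = 1.0615 nats.
H(A|B) = 1.5898 − 1.0615 = 0.528 nats.

0.528 nats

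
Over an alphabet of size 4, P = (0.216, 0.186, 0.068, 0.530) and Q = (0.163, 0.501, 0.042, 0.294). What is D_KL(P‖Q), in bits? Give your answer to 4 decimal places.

D(P‖Q) = Σ p·log₂(p/q).
  0.216·log₂(0.216/0.163) = 0.08773
  0.186·log₂(0.186/0.501) = -0.26589
  0.068·log₂(0.068/0.042) = 0.04727
  0.530·log₂(0.530/0.294) = 0.45059
D(P‖Q) = 0.3197 bits.

0.3197 bits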